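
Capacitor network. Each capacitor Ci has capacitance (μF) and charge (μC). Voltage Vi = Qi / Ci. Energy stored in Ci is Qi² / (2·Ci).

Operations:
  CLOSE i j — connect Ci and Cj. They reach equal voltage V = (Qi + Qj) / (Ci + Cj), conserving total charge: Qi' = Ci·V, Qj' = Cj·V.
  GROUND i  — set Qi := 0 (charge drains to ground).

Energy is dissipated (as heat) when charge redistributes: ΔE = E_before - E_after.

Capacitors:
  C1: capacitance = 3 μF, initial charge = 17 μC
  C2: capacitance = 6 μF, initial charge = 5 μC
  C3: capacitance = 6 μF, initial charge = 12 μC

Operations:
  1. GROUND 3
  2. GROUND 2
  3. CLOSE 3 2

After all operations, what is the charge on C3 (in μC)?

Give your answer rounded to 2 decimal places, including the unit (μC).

Initial: C1(3μF, Q=17μC, V=5.67V), C2(6μF, Q=5μC, V=0.83V), C3(6μF, Q=12μC, V=2.00V)
Op 1: GROUND 3: Q3=0; energy lost=12.000
Op 2: GROUND 2: Q2=0; energy lost=2.083
Op 3: CLOSE 3-2: Q_total=0.00, C_total=12.00, V=0.00; Q3=0.00, Q2=0.00; dissipated=0.000
Final charges: Q1=17.00, Q2=0.00, Q3=0.00

Answer: 0.00 μC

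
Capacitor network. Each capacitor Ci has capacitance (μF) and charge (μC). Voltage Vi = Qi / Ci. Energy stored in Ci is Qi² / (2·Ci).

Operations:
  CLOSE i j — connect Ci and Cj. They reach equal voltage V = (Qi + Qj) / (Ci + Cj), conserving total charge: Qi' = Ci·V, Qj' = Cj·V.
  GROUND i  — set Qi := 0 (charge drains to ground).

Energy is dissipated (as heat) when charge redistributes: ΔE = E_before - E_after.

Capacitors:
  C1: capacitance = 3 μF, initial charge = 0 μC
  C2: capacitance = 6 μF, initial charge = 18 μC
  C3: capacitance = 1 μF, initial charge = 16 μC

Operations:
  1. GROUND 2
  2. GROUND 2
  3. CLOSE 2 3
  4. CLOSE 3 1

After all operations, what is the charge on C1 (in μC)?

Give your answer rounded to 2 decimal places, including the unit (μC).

Answer: 1.71 μC

Derivation:
Initial: C1(3μF, Q=0μC, V=0.00V), C2(6μF, Q=18μC, V=3.00V), C3(1μF, Q=16μC, V=16.00V)
Op 1: GROUND 2: Q2=0; energy lost=27.000
Op 2: GROUND 2: Q2=0; energy lost=0.000
Op 3: CLOSE 2-3: Q_total=16.00, C_total=7.00, V=2.29; Q2=13.71, Q3=2.29; dissipated=109.714
Op 4: CLOSE 3-1: Q_total=2.29, C_total=4.00, V=0.57; Q3=0.57, Q1=1.71; dissipated=1.959
Final charges: Q1=1.71, Q2=13.71, Q3=0.57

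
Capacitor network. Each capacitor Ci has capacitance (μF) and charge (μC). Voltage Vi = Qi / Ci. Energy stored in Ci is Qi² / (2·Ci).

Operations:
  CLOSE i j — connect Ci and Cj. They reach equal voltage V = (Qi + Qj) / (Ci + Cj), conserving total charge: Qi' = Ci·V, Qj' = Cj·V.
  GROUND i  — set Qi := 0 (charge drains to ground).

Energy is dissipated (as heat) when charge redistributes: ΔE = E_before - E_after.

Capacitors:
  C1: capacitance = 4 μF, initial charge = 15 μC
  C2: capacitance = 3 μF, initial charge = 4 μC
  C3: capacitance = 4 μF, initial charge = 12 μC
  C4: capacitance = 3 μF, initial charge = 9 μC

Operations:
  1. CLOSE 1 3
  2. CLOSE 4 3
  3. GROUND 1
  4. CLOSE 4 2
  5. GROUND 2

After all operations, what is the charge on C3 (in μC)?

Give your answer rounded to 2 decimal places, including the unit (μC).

Initial: C1(4μF, Q=15μC, V=3.75V), C2(3μF, Q=4μC, V=1.33V), C3(4μF, Q=12μC, V=3.00V), C4(3μF, Q=9μC, V=3.00V)
Op 1: CLOSE 1-3: Q_total=27.00, C_total=8.00, V=3.38; Q1=13.50, Q3=13.50; dissipated=0.562
Op 2: CLOSE 4-3: Q_total=22.50, C_total=7.00, V=3.21; Q4=9.64, Q3=12.86; dissipated=0.121
Op 3: GROUND 1: Q1=0; energy lost=22.781
Op 4: CLOSE 4-2: Q_total=13.64, C_total=6.00, V=2.27; Q4=6.82, Q2=6.82; dissipated=2.653
Op 5: GROUND 2: Q2=0; energy lost=7.755
Final charges: Q1=0.00, Q2=0.00, Q3=12.86, Q4=6.82

Answer: 12.86 μC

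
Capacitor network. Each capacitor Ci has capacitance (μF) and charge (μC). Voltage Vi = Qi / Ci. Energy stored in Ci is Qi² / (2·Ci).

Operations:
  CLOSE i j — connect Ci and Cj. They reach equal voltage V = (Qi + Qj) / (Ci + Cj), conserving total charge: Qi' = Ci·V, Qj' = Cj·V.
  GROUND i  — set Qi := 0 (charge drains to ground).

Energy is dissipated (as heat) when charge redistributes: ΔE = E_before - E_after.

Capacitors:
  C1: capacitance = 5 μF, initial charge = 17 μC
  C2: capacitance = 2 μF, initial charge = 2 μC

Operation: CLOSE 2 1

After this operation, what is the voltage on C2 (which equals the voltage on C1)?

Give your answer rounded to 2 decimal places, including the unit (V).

Initial: C1(5μF, Q=17μC, V=3.40V), C2(2μF, Q=2μC, V=1.00V)
Op 1: CLOSE 2-1: Q_total=19.00, C_total=7.00, V=2.71; Q2=5.43, Q1=13.57; dissipated=4.114

Answer: 2.71 V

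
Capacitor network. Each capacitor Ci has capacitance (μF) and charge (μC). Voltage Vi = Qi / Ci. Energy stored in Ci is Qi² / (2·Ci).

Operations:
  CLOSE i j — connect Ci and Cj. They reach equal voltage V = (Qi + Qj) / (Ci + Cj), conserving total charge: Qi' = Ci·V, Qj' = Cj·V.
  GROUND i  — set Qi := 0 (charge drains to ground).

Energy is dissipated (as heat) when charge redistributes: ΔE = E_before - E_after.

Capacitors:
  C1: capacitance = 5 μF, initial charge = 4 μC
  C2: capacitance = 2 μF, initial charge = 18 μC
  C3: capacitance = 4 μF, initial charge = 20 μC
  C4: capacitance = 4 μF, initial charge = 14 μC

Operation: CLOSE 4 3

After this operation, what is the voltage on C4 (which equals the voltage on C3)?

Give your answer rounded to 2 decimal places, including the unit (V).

Initial: C1(5μF, Q=4μC, V=0.80V), C2(2μF, Q=18μC, V=9.00V), C3(4μF, Q=20μC, V=5.00V), C4(4μF, Q=14μC, V=3.50V)
Op 1: CLOSE 4-3: Q_total=34.00, C_total=8.00, V=4.25; Q4=17.00, Q3=17.00; dissipated=2.250

Answer: 4.25 V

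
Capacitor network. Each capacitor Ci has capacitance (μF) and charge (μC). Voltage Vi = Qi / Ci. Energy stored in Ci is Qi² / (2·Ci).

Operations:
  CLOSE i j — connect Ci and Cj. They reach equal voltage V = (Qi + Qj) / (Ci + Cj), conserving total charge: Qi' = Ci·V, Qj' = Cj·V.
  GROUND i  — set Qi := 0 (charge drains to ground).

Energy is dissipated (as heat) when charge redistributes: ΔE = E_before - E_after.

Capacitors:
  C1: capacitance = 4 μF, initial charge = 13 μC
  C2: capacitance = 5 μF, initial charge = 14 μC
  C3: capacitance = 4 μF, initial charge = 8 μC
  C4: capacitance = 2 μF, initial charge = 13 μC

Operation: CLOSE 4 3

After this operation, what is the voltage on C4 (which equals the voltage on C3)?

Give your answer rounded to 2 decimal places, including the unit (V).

Initial: C1(4μF, Q=13μC, V=3.25V), C2(5μF, Q=14μC, V=2.80V), C3(4μF, Q=8μC, V=2.00V), C4(2μF, Q=13μC, V=6.50V)
Op 1: CLOSE 4-3: Q_total=21.00, C_total=6.00, V=3.50; Q4=7.00, Q3=14.00; dissipated=13.500

Answer: 3.50 V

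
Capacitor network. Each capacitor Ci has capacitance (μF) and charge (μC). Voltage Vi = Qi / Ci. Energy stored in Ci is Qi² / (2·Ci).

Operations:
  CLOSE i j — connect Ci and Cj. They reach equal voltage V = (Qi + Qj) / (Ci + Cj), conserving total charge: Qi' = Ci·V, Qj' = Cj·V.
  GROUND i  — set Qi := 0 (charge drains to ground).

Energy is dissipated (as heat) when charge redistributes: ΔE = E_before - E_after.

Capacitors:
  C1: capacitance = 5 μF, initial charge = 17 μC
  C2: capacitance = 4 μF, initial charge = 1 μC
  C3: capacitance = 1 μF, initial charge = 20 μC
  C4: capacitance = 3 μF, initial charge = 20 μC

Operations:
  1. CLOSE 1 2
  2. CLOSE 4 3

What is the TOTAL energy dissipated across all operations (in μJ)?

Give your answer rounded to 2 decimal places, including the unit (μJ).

Initial: C1(5μF, Q=17μC, V=3.40V), C2(4μF, Q=1μC, V=0.25V), C3(1μF, Q=20μC, V=20.00V), C4(3μF, Q=20μC, V=6.67V)
Op 1: CLOSE 1-2: Q_total=18.00, C_total=9.00, V=2.00; Q1=10.00, Q2=8.00; dissipated=11.025
Op 2: CLOSE 4-3: Q_total=40.00, C_total=4.00, V=10.00; Q4=30.00, Q3=10.00; dissipated=66.667
Total dissipated: 77.692 μJ

Answer: 77.69 μJ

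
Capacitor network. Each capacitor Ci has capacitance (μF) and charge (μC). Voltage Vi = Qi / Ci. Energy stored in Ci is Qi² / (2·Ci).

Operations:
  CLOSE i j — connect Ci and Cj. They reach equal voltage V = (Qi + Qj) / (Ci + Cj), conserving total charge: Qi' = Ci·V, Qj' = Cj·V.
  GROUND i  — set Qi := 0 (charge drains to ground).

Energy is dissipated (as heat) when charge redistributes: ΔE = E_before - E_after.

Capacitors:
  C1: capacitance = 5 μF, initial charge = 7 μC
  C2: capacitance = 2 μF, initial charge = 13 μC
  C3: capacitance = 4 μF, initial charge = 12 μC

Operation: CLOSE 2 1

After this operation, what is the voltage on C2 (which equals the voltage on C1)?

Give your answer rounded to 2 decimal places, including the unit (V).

Answer: 2.86 V

Derivation:
Initial: C1(5μF, Q=7μC, V=1.40V), C2(2μF, Q=13μC, V=6.50V), C3(4μF, Q=12μC, V=3.00V)
Op 1: CLOSE 2-1: Q_total=20.00, C_total=7.00, V=2.86; Q2=5.71, Q1=14.29; dissipated=18.579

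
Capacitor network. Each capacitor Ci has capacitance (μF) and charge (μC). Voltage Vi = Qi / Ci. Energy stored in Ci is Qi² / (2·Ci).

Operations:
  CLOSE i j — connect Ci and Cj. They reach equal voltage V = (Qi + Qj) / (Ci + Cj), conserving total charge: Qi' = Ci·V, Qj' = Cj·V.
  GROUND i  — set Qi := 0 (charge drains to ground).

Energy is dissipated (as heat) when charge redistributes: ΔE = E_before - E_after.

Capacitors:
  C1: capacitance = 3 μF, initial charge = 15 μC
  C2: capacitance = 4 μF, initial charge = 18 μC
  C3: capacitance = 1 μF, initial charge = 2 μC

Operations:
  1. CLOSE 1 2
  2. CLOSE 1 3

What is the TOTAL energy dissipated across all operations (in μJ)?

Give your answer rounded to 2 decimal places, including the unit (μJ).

Initial: C1(3μF, Q=15μC, V=5.00V), C2(4μF, Q=18μC, V=4.50V), C3(1μF, Q=2μC, V=2.00V)
Op 1: CLOSE 1-2: Q_total=33.00, C_total=7.00, V=4.71; Q1=14.14, Q2=18.86; dissipated=0.214
Op 2: CLOSE 1-3: Q_total=16.14, C_total=4.00, V=4.04; Q1=12.11, Q3=4.04; dissipated=2.763
Total dissipated: 2.977 μJ

Answer: 2.98 μJ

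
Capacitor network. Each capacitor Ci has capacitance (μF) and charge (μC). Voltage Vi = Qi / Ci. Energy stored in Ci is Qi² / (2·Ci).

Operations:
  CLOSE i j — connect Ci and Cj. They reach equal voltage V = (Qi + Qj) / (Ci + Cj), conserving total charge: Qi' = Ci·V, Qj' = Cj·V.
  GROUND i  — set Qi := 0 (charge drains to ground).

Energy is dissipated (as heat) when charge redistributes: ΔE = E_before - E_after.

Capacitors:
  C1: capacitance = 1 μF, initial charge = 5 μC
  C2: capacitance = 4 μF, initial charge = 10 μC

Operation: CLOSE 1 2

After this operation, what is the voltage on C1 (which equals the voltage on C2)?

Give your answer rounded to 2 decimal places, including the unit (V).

Initial: C1(1μF, Q=5μC, V=5.00V), C2(4μF, Q=10μC, V=2.50V)
Op 1: CLOSE 1-2: Q_total=15.00, C_total=5.00, V=3.00; Q1=3.00, Q2=12.00; dissipated=2.500

Answer: 3.00 V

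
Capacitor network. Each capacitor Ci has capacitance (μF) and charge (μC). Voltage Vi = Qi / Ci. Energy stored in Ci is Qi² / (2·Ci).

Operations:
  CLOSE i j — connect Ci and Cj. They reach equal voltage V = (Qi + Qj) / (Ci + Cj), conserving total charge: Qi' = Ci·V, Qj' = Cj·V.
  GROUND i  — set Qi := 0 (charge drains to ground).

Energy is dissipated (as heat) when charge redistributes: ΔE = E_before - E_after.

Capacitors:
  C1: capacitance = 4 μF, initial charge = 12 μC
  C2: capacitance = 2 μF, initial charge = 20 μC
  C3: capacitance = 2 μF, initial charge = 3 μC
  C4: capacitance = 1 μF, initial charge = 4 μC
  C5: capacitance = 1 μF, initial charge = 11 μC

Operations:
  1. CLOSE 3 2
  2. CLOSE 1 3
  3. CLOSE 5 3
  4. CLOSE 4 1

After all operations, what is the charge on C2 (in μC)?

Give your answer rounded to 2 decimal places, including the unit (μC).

Initial: C1(4μF, Q=12μC, V=3.00V), C2(2μF, Q=20μC, V=10.00V), C3(2μF, Q=3μC, V=1.50V), C4(1μF, Q=4μC, V=4.00V), C5(1μF, Q=11μC, V=11.00V)
Op 1: CLOSE 3-2: Q_total=23.00, C_total=4.00, V=5.75; Q3=11.50, Q2=11.50; dissipated=36.125
Op 2: CLOSE 1-3: Q_total=23.50, C_total=6.00, V=3.92; Q1=15.67, Q3=7.83; dissipated=5.042
Op 3: CLOSE 5-3: Q_total=18.83, C_total=3.00, V=6.28; Q5=6.28, Q3=12.56; dissipated=16.725
Op 4: CLOSE 4-1: Q_total=19.67, C_total=5.00, V=3.93; Q4=3.93, Q1=15.73; dissipated=0.003
Final charges: Q1=15.73, Q2=11.50, Q3=12.56, Q4=3.93, Q5=6.28

Answer: 11.50 μC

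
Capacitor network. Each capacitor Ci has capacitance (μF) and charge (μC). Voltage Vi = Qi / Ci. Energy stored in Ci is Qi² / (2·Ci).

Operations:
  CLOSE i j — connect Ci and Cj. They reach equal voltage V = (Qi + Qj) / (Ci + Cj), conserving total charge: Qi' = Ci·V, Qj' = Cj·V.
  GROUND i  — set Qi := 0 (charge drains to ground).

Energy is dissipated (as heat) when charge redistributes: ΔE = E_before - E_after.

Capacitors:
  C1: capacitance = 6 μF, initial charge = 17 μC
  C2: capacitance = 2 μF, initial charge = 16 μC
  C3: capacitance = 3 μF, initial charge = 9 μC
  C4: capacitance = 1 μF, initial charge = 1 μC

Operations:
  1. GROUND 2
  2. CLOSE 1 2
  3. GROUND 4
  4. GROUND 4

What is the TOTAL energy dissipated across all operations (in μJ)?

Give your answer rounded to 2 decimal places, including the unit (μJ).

Answer: 70.52 μJ

Derivation:
Initial: C1(6μF, Q=17μC, V=2.83V), C2(2μF, Q=16μC, V=8.00V), C3(3μF, Q=9μC, V=3.00V), C4(1μF, Q=1μC, V=1.00V)
Op 1: GROUND 2: Q2=0; energy lost=64.000
Op 2: CLOSE 1-2: Q_total=17.00, C_total=8.00, V=2.12; Q1=12.75, Q2=4.25; dissipated=6.021
Op 3: GROUND 4: Q4=0; energy lost=0.500
Op 4: GROUND 4: Q4=0; energy lost=0.000
Total dissipated: 70.521 μJ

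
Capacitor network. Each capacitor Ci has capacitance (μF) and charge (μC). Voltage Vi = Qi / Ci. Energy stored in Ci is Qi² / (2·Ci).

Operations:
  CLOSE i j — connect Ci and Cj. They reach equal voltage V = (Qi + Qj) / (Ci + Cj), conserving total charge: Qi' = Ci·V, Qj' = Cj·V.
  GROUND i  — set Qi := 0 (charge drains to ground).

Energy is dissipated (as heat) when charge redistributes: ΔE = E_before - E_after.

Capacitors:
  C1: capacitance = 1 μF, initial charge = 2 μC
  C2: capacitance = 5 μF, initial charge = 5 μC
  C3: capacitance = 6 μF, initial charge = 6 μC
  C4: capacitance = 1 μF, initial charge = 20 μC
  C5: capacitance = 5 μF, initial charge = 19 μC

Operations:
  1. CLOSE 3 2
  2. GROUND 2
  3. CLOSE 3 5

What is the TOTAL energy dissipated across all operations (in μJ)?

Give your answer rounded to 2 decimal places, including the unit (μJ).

Initial: C1(1μF, Q=2μC, V=2.00V), C2(5μF, Q=5μC, V=1.00V), C3(6μF, Q=6μC, V=1.00V), C4(1μF, Q=20μC, V=20.00V), C5(5μF, Q=19μC, V=3.80V)
Op 1: CLOSE 3-2: Q_total=11.00, C_total=11.00, V=1.00; Q3=6.00, Q2=5.00; dissipated=0.000
Op 2: GROUND 2: Q2=0; energy lost=2.500
Op 3: CLOSE 3-5: Q_total=25.00, C_total=11.00, V=2.27; Q3=13.64, Q5=11.36; dissipated=10.691
Total dissipated: 13.191 μJ

Answer: 13.19 μJ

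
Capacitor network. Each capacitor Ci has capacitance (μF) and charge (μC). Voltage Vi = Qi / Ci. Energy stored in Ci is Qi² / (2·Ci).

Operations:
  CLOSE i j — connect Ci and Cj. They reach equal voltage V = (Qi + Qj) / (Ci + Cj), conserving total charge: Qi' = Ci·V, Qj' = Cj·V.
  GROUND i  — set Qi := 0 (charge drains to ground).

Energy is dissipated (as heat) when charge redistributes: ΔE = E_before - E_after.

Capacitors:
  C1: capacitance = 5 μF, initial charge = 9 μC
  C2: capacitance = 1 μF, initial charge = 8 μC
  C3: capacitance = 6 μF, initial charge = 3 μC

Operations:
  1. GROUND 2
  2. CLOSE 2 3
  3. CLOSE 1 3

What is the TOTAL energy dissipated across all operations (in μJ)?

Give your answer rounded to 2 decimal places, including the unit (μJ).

Answer: 34.67 μJ

Derivation:
Initial: C1(5μF, Q=9μC, V=1.80V), C2(1μF, Q=8μC, V=8.00V), C3(6μF, Q=3μC, V=0.50V)
Op 1: GROUND 2: Q2=0; energy lost=32.000
Op 2: CLOSE 2-3: Q_total=3.00, C_total=7.00, V=0.43; Q2=0.43, Q3=2.57; dissipated=0.107
Op 3: CLOSE 1-3: Q_total=11.57, C_total=11.00, V=1.05; Q1=5.26, Q3=6.31; dissipated=2.565
Total dissipated: 34.672 μJ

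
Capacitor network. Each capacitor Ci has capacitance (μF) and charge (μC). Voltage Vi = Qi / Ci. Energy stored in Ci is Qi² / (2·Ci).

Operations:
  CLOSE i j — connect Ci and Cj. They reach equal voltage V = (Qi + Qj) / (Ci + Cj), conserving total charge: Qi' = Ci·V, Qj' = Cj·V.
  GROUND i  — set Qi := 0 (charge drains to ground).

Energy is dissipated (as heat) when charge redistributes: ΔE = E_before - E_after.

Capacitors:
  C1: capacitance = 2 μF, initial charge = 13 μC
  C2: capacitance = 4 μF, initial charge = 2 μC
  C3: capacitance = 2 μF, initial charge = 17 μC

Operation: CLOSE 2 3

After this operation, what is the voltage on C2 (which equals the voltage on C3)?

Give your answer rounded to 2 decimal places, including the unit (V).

Initial: C1(2μF, Q=13μC, V=6.50V), C2(4μF, Q=2μC, V=0.50V), C3(2μF, Q=17μC, V=8.50V)
Op 1: CLOSE 2-3: Q_total=19.00, C_total=6.00, V=3.17; Q2=12.67, Q3=6.33; dissipated=42.667

Answer: 3.17 V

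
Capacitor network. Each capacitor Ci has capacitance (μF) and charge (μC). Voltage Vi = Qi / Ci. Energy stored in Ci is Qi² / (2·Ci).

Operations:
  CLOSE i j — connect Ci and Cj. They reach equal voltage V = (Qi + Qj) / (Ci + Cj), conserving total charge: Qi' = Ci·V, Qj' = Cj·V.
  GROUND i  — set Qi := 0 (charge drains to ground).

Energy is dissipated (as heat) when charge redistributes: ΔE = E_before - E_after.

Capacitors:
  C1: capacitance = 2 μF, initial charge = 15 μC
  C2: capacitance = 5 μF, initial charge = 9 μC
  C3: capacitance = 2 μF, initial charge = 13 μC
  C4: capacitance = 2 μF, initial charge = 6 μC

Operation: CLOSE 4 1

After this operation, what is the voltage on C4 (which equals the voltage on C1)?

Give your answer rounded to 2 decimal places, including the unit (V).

Initial: C1(2μF, Q=15μC, V=7.50V), C2(5μF, Q=9μC, V=1.80V), C3(2μF, Q=13μC, V=6.50V), C4(2μF, Q=6μC, V=3.00V)
Op 1: CLOSE 4-1: Q_total=21.00, C_total=4.00, V=5.25; Q4=10.50, Q1=10.50; dissipated=10.125

Answer: 5.25 V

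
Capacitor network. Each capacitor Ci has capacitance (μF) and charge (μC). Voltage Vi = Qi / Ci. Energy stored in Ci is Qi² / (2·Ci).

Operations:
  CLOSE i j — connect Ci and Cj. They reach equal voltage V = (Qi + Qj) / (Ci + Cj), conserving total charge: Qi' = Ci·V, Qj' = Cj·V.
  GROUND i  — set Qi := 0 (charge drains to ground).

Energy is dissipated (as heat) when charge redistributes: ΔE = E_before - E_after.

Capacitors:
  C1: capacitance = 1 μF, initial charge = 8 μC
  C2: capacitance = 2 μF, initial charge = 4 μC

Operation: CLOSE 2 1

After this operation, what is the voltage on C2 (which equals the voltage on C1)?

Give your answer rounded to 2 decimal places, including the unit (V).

Initial: C1(1μF, Q=8μC, V=8.00V), C2(2μF, Q=4μC, V=2.00V)
Op 1: CLOSE 2-1: Q_total=12.00, C_total=3.00, V=4.00; Q2=8.00, Q1=4.00; dissipated=12.000

Answer: 4.00 V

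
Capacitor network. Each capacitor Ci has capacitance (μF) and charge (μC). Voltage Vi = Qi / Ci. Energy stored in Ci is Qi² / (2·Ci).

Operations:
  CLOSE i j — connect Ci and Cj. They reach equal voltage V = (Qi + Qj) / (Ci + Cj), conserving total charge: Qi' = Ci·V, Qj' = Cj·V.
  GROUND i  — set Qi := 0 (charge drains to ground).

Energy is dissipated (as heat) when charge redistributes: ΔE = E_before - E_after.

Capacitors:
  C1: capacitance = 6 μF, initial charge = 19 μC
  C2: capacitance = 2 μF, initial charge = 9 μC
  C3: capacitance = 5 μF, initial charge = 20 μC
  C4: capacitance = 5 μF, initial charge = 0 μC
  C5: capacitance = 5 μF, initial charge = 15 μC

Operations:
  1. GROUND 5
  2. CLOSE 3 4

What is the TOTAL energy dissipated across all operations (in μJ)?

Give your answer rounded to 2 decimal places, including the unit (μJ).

Answer: 42.50 μJ

Derivation:
Initial: C1(6μF, Q=19μC, V=3.17V), C2(2μF, Q=9μC, V=4.50V), C3(5μF, Q=20μC, V=4.00V), C4(5μF, Q=0μC, V=0.00V), C5(5μF, Q=15μC, V=3.00V)
Op 1: GROUND 5: Q5=0; energy lost=22.500
Op 2: CLOSE 3-4: Q_total=20.00, C_total=10.00, V=2.00; Q3=10.00, Q4=10.00; dissipated=20.000
Total dissipated: 42.500 μJ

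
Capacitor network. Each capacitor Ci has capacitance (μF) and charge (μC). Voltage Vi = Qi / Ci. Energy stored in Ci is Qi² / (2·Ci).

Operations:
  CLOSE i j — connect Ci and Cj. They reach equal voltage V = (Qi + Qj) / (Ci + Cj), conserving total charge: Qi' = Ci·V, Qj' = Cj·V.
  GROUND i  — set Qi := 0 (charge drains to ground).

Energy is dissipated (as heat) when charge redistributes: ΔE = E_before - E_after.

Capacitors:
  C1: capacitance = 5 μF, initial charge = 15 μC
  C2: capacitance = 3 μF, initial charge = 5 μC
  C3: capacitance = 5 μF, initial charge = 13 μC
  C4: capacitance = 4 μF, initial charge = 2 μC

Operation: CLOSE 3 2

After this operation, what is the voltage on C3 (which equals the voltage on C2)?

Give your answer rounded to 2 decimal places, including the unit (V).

Initial: C1(5μF, Q=15μC, V=3.00V), C2(3μF, Q=5μC, V=1.67V), C3(5μF, Q=13μC, V=2.60V), C4(4μF, Q=2μC, V=0.50V)
Op 1: CLOSE 3-2: Q_total=18.00, C_total=8.00, V=2.25; Q3=11.25, Q2=6.75; dissipated=0.817

Answer: 2.25 V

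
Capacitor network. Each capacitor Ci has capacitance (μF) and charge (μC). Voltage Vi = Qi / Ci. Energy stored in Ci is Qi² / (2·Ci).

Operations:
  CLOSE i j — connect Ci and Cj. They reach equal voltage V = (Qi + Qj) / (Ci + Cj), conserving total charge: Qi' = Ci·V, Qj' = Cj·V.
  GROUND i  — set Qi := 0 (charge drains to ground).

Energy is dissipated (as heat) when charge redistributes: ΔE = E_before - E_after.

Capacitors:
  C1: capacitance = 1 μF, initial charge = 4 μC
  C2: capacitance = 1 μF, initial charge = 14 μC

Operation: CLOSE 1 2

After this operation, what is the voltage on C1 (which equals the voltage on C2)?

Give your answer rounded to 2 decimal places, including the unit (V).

Initial: C1(1μF, Q=4μC, V=4.00V), C2(1μF, Q=14μC, V=14.00V)
Op 1: CLOSE 1-2: Q_total=18.00, C_total=2.00, V=9.00; Q1=9.00, Q2=9.00; dissipated=25.000

Answer: 9.00 V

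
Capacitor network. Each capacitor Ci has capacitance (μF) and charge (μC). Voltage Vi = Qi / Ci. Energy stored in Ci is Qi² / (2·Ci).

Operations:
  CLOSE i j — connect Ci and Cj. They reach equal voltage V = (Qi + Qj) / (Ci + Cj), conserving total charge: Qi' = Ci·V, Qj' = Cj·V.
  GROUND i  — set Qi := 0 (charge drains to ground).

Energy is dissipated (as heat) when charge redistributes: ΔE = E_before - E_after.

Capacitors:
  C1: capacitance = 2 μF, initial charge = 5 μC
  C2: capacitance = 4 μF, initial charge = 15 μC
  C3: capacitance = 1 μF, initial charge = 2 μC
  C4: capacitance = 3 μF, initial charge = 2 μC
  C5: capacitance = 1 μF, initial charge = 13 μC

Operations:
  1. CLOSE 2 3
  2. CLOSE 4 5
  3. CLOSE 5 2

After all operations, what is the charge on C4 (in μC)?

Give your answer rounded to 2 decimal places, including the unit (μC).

Initial: C1(2μF, Q=5μC, V=2.50V), C2(4μF, Q=15μC, V=3.75V), C3(1μF, Q=2μC, V=2.00V), C4(3μF, Q=2μC, V=0.67V), C5(1μF, Q=13μC, V=13.00V)
Op 1: CLOSE 2-3: Q_total=17.00, C_total=5.00, V=3.40; Q2=13.60, Q3=3.40; dissipated=1.225
Op 2: CLOSE 4-5: Q_total=15.00, C_total=4.00, V=3.75; Q4=11.25, Q5=3.75; dissipated=57.042
Op 3: CLOSE 5-2: Q_total=17.35, C_total=5.00, V=3.47; Q5=3.47, Q2=13.88; dissipated=0.049
Final charges: Q1=5.00, Q2=13.88, Q3=3.40, Q4=11.25, Q5=3.47

Answer: 11.25 μC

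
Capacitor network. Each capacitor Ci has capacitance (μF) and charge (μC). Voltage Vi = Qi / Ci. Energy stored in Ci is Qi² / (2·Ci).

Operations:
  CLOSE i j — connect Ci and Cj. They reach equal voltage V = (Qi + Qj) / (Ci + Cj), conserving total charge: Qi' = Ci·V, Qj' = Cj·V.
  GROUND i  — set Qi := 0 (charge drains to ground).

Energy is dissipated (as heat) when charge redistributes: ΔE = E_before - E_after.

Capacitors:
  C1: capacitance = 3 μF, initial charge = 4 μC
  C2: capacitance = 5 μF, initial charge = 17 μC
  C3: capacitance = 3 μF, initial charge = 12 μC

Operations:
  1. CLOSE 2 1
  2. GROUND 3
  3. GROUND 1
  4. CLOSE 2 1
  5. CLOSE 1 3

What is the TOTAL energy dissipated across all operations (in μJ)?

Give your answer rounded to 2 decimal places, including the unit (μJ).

Answer: 46.82 μJ

Derivation:
Initial: C1(3μF, Q=4μC, V=1.33V), C2(5μF, Q=17μC, V=3.40V), C3(3μF, Q=12μC, V=4.00V)
Op 1: CLOSE 2-1: Q_total=21.00, C_total=8.00, V=2.62; Q2=13.12, Q1=7.88; dissipated=4.004
Op 2: GROUND 3: Q3=0; energy lost=24.000
Op 3: GROUND 1: Q1=0; energy lost=10.336
Op 4: CLOSE 2-1: Q_total=13.12, C_total=8.00, V=1.64; Q2=8.20, Q1=4.92; dissipated=6.460
Op 5: CLOSE 1-3: Q_total=4.92, C_total=6.00, V=0.82; Q1=2.46, Q3=2.46; dissipated=2.019
Total dissipated: 46.819 μJ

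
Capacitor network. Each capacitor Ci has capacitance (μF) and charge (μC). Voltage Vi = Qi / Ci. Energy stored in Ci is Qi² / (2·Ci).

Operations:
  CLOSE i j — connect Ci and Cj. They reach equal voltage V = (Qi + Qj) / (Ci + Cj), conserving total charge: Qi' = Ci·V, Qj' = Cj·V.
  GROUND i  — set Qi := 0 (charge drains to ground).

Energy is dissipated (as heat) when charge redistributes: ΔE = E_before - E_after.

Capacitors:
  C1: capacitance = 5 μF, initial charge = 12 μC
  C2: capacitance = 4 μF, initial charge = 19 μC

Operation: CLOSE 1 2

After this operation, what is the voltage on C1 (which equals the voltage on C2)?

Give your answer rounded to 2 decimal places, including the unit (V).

Initial: C1(5μF, Q=12μC, V=2.40V), C2(4μF, Q=19μC, V=4.75V)
Op 1: CLOSE 1-2: Q_total=31.00, C_total=9.00, V=3.44; Q1=17.22, Q2=13.78; dissipated=6.136

Answer: 3.44 V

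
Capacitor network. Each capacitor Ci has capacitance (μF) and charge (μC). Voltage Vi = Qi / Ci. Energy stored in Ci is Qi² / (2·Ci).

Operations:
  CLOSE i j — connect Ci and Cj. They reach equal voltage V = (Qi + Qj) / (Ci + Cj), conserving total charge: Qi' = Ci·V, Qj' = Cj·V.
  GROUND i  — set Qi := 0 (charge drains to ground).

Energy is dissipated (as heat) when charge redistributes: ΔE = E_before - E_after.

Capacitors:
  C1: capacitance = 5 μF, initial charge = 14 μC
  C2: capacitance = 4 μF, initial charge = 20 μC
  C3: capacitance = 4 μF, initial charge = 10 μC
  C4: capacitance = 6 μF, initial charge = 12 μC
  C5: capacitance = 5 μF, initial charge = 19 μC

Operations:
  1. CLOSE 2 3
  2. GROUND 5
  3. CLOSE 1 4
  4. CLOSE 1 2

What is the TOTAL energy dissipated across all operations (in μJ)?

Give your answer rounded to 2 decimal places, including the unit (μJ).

Initial: C1(5μF, Q=14μC, V=2.80V), C2(4μF, Q=20μC, V=5.00V), C3(4μF, Q=10μC, V=2.50V), C4(6μF, Q=12μC, V=2.00V), C5(5μF, Q=19μC, V=3.80V)
Op 1: CLOSE 2-3: Q_total=30.00, C_total=8.00, V=3.75; Q2=15.00, Q3=15.00; dissipated=6.250
Op 2: GROUND 5: Q5=0; energy lost=36.100
Op 3: CLOSE 1-4: Q_total=26.00, C_total=11.00, V=2.36; Q1=11.82, Q4=14.18; dissipated=0.873
Op 4: CLOSE 1-2: Q_total=26.82, C_total=9.00, V=2.98; Q1=14.90, Q2=11.92; dissipated=2.136
Total dissipated: 45.358 μJ

Answer: 45.36 μJ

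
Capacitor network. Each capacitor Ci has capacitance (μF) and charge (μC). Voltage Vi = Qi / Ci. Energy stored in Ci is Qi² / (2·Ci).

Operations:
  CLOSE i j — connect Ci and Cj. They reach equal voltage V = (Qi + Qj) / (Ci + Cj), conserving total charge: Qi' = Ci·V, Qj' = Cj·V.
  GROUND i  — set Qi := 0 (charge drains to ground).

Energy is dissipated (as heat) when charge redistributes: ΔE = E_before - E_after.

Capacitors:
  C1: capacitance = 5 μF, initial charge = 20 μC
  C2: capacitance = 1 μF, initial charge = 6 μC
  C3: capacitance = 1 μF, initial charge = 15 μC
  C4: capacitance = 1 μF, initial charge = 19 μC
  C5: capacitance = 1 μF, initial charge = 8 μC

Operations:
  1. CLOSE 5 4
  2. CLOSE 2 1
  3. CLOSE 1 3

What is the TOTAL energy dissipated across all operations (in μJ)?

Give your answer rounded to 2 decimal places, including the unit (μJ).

Initial: C1(5μF, Q=20μC, V=4.00V), C2(1μF, Q=6μC, V=6.00V), C3(1μF, Q=15μC, V=15.00V), C4(1μF, Q=19μC, V=19.00V), C5(1μF, Q=8μC, V=8.00V)
Op 1: CLOSE 5-4: Q_total=27.00, C_total=2.00, V=13.50; Q5=13.50, Q4=13.50; dissipated=30.250
Op 2: CLOSE 2-1: Q_total=26.00, C_total=6.00, V=4.33; Q2=4.33, Q1=21.67; dissipated=1.667
Op 3: CLOSE 1-3: Q_total=36.67, C_total=6.00, V=6.11; Q1=30.56, Q3=6.11; dissipated=47.407
Total dissipated: 79.324 μJ

Answer: 79.32 μJ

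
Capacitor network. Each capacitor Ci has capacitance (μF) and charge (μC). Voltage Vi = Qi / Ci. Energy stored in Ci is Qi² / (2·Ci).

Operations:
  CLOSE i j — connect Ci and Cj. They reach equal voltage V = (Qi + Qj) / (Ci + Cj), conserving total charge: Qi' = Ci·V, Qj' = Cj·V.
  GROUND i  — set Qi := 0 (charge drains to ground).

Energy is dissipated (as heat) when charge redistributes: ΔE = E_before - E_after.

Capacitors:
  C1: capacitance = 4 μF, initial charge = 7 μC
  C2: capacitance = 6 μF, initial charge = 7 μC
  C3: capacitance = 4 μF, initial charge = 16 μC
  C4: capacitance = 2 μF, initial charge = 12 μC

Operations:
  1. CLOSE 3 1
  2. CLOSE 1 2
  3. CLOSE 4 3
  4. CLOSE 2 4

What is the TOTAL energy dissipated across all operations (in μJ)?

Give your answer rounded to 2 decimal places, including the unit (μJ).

Answer: 18.28 μJ

Derivation:
Initial: C1(4μF, Q=7μC, V=1.75V), C2(6μF, Q=7μC, V=1.17V), C3(4μF, Q=16μC, V=4.00V), C4(2μF, Q=12μC, V=6.00V)
Op 1: CLOSE 3-1: Q_total=23.00, C_total=8.00, V=2.88; Q3=11.50, Q1=11.50; dissipated=5.062
Op 2: CLOSE 1-2: Q_total=18.50, C_total=10.00, V=1.85; Q1=7.40, Q2=11.10; dissipated=3.502
Op 3: CLOSE 4-3: Q_total=23.50, C_total=6.00, V=3.92; Q4=7.83, Q3=15.67; dissipated=6.510
Op 4: CLOSE 2-4: Q_total=18.93, C_total=8.00, V=2.37; Q2=14.20, Q4=4.73; dissipated=3.203
Total dissipated: 18.278 μJ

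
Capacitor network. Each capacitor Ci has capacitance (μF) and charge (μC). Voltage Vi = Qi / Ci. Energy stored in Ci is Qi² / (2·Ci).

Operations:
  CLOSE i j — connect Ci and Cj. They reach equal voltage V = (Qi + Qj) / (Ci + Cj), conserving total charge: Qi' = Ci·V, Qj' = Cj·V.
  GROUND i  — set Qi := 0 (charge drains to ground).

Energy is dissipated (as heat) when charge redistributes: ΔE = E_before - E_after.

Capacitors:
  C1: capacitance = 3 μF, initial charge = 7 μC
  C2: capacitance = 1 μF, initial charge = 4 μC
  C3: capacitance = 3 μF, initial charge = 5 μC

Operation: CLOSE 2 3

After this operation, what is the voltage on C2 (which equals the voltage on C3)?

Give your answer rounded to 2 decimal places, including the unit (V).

Answer: 2.25 V

Derivation:
Initial: C1(3μF, Q=7μC, V=2.33V), C2(1μF, Q=4μC, V=4.00V), C3(3μF, Q=5μC, V=1.67V)
Op 1: CLOSE 2-3: Q_total=9.00, C_total=4.00, V=2.25; Q2=2.25, Q3=6.75; dissipated=2.042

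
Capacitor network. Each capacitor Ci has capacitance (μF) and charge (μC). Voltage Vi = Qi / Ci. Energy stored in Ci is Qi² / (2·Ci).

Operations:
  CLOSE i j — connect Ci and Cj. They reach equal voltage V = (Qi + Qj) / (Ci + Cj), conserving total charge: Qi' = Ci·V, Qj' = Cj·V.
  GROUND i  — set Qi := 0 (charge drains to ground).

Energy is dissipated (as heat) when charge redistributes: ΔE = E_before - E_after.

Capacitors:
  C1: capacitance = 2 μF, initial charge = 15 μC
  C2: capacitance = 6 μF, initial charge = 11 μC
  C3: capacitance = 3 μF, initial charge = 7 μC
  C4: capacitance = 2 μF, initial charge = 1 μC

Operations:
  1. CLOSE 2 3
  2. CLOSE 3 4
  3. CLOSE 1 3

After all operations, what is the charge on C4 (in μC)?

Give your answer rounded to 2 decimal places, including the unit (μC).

Answer: 2.80 μC

Derivation:
Initial: C1(2μF, Q=15μC, V=7.50V), C2(6μF, Q=11μC, V=1.83V), C3(3μF, Q=7μC, V=2.33V), C4(2μF, Q=1μC, V=0.50V)
Op 1: CLOSE 2-3: Q_total=18.00, C_total=9.00, V=2.00; Q2=12.00, Q3=6.00; dissipated=0.250
Op 2: CLOSE 3-4: Q_total=7.00, C_total=5.00, V=1.40; Q3=4.20, Q4=2.80; dissipated=1.350
Op 3: CLOSE 1-3: Q_total=19.20, C_total=5.00, V=3.84; Q1=7.68, Q3=11.52; dissipated=22.326
Final charges: Q1=7.68, Q2=12.00, Q3=11.52, Q4=2.80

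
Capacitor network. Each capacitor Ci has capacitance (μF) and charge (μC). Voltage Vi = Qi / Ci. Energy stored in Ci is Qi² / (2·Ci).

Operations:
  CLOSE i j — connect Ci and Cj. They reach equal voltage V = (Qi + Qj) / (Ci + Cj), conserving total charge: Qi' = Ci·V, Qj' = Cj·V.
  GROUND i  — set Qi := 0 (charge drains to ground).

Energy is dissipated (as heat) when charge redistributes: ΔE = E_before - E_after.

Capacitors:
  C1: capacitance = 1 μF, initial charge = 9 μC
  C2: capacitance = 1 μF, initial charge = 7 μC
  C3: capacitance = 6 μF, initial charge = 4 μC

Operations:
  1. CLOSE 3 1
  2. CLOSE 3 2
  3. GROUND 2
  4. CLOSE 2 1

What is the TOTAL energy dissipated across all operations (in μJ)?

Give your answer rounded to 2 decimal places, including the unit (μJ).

Initial: C1(1μF, Q=9μC, V=9.00V), C2(1μF, Q=7μC, V=7.00V), C3(6μF, Q=4μC, V=0.67V)
Op 1: CLOSE 3-1: Q_total=13.00, C_total=7.00, V=1.86; Q3=11.14, Q1=1.86; dissipated=29.762
Op 2: CLOSE 3-2: Q_total=18.14, C_total=7.00, V=2.59; Q3=15.55, Q2=2.59; dissipated=11.335
Op 3: GROUND 2: Q2=0; energy lost=3.359
Op 4: CLOSE 2-1: Q_total=1.86, C_total=2.00, V=0.93; Q2=0.93, Q1=0.93; dissipated=0.862
Total dissipated: 45.318 μJ

Answer: 45.32 μJ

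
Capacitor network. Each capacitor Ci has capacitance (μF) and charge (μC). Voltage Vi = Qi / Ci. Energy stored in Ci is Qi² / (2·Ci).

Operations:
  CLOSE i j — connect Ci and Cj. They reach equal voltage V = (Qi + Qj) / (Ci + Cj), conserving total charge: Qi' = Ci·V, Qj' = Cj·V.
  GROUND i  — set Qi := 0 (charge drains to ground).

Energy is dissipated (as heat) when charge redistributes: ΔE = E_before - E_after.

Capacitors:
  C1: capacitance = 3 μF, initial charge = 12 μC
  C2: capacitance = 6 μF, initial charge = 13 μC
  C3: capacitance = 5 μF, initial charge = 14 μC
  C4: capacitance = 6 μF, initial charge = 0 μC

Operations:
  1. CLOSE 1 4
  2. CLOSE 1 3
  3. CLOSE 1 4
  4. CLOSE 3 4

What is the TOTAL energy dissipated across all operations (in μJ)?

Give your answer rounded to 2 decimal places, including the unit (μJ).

Answer: 19.37 μJ

Derivation:
Initial: C1(3μF, Q=12μC, V=4.00V), C2(6μF, Q=13μC, V=2.17V), C3(5μF, Q=14μC, V=2.80V), C4(6μF, Q=0μC, V=0.00V)
Op 1: CLOSE 1-4: Q_total=12.00, C_total=9.00, V=1.33; Q1=4.00, Q4=8.00; dissipated=16.000
Op 2: CLOSE 1-3: Q_total=18.00, C_total=8.00, V=2.25; Q1=6.75, Q3=11.25; dissipated=2.017
Op 3: CLOSE 1-4: Q_total=14.75, C_total=9.00, V=1.64; Q1=4.92, Q4=9.83; dissipated=0.840
Op 4: CLOSE 3-4: Q_total=21.08, C_total=11.00, V=1.92; Q3=9.58, Q4=11.50; dissipated=0.509
Total dissipated: 19.366 μJ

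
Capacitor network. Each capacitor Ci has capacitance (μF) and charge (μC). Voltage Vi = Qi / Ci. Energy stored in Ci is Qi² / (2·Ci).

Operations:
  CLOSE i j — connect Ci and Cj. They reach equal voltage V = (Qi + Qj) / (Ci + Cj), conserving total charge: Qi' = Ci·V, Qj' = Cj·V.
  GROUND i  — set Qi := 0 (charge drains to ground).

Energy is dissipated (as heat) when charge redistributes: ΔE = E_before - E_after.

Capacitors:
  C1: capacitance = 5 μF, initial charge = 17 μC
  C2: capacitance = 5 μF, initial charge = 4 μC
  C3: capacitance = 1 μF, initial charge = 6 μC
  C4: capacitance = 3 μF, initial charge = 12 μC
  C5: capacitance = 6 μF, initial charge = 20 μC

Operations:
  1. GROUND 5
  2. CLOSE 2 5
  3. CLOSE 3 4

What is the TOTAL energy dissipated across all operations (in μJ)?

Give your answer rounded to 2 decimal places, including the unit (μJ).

Answer: 35.71 μJ

Derivation:
Initial: C1(5μF, Q=17μC, V=3.40V), C2(5μF, Q=4μC, V=0.80V), C3(1μF, Q=6μC, V=6.00V), C4(3μF, Q=12μC, V=4.00V), C5(6μF, Q=20μC, V=3.33V)
Op 1: GROUND 5: Q5=0; energy lost=33.333
Op 2: CLOSE 2-5: Q_total=4.00, C_total=11.00, V=0.36; Q2=1.82, Q5=2.18; dissipated=0.873
Op 3: CLOSE 3-4: Q_total=18.00, C_total=4.00, V=4.50; Q3=4.50, Q4=13.50; dissipated=1.500
Total dissipated: 35.706 μJ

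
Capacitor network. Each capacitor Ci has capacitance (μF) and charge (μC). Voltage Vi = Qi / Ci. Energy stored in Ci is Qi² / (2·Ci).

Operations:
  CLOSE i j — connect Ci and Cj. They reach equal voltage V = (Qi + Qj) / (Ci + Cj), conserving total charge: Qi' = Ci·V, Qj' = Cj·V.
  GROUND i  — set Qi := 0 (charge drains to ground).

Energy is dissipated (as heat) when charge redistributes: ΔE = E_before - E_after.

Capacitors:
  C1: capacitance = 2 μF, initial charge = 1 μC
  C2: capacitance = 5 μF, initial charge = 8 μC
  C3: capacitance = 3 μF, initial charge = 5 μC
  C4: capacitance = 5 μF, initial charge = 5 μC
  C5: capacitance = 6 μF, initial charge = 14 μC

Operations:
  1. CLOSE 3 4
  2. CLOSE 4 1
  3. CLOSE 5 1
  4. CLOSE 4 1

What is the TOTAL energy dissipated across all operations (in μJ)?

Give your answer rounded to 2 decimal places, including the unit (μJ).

Initial: C1(2μF, Q=1μC, V=0.50V), C2(5μF, Q=8μC, V=1.60V), C3(3μF, Q=5μC, V=1.67V), C4(5μF, Q=5μC, V=1.00V), C5(6μF, Q=14μC, V=2.33V)
Op 1: CLOSE 3-4: Q_total=10.00, C_total=8.00, V=1.25; Q3=3.75, Q4=6.25; dissipated=0.417
Op 2: CLOSE 4-1: Q_total=7.25, C_total=7.00, V=1.04; Q4=5.18, Q1=2.07; dissipated=0.402
Op 3: CLOSE 5-1: Q_total=16.07, C_total=8.00, V=2.01; Q5=12.05, Q1=4.02; dissipated=1.263
Op 4: CLOSE 4-1: Q_total=9.20, C_total=7.00, V=1.31; Q4=6.57, Q1=2.63; dissipated=0.677
Total dissipated: 2.758 μJ

Answer: 2.76 μJ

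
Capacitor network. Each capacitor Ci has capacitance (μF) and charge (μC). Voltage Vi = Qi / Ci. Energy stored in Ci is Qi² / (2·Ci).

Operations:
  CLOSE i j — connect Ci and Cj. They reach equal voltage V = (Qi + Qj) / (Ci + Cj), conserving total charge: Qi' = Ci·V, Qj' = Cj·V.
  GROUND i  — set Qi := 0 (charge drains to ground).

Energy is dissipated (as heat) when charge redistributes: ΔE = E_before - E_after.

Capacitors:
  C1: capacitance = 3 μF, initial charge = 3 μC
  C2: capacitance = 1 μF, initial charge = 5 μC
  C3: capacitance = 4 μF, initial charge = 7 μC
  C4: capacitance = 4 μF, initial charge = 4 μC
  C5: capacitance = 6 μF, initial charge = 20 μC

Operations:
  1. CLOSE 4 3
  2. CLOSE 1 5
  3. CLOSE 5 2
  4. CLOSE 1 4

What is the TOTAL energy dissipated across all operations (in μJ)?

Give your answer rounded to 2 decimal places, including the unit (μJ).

Initial: C1(3μF, Q=3μC, V=1.00V), C2(1μF, Q=5μC, V=5.00V), C3(4μF, Q=7μC, V=1.75V), C4(4μF, Q=4μC, V=1.00V), C5(6μF, Q=20μC, V=3.33V)
Op 1: CLOSE 4-3: Q_total=11.00, C_total=8.00, V=1.38; Q4=5.50, Q3=5.50; dissipated=0.562
Op 2: CLOSE 1-5: Q_total=23.00, C_total=9.00, V=2.56; Q1=7.67, Q5=15.33; dissipated=5.444
Op 3: CLOSE 5-2: Q_total=20.33, C_total=7.00, V=2.90; Q5=17.43, Q2=2.90; dissipated=2.561
Op 4: CLOSE 1-4: Q_total=13.17, C_total=7.00, V=1.88; Q1=5.64, Q4=7.52; dissipated=1.195
Total dissipated: 9.762 μJ

Answer: 9.76 μJ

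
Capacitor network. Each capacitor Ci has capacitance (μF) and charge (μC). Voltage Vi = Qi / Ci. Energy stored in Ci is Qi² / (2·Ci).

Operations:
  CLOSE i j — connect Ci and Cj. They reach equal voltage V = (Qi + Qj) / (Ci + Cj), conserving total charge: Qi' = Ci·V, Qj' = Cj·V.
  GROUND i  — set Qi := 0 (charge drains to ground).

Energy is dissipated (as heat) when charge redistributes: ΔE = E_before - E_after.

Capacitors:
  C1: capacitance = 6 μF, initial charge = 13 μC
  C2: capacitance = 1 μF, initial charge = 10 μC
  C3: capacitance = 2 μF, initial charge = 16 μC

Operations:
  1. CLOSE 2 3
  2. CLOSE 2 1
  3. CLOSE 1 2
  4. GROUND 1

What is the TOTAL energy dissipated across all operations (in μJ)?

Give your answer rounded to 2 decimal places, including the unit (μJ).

Initial: C1(6μF, Q=13μC, V=2.17V), C2(1μF, Q=10μC, V=10.00V), C3(2μF, Q=16μC, V=8.00V)
Op 1: CLOSE 2-3: Q_total=26.00, C_total=3.00, V=8.67; Q2=8.67, Q3=17.33; dissipated=1.333
Op 2: CLOSE 2-1: Q_total=21.67, C_total=7.00, V=3.10; Q2=3.10, Q1=18.57; dissipated=18.107
Op 3: CLOSE 1-2: Q_total=21.67, C_total=7.00, V=3.10; Q1=18.57, Q2=3.10; dissipated=0.000
Op 4: GROUND 1: Q1=0; energy lost=28.741
Total dissipated: 48.182 μJ

Answer: 48.18 μJ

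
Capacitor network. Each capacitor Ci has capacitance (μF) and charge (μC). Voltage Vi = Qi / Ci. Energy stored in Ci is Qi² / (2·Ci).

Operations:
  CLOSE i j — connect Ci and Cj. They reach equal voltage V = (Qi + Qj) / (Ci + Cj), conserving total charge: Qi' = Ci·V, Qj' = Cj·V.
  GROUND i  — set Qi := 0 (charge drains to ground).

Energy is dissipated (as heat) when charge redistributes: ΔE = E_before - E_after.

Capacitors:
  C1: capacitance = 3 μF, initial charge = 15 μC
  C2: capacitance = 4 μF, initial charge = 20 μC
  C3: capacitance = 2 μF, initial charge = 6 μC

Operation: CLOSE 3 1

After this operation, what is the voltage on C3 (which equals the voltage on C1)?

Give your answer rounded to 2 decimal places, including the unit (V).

Initial: C1(3μF, Q=15μC, V=5.00V), C2(4μF, Q=20μC, V=5.00V), C3(2μF, Q=6μC, V=3.00V)
Op 1: CLOSE 3-1: Q_total=21.00, C_total=5.00, V=4.20; Q3=8.40, Q1=12.60; dissipated=2.400

Answer: 4.20 V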